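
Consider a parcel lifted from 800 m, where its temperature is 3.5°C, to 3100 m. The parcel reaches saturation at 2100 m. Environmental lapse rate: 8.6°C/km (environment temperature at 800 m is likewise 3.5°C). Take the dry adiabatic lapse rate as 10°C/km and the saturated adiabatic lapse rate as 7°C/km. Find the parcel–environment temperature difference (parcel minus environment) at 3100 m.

Parcel:
  Dry to 2100 m: -10 × 1.3 km = -13°C, so T = -9.5°C.
  Saturated to 3100 m: -7 × 1 km = -7°C, so T = -16.5°C.
Environment:
  Environment to 3100 m: -8.6 × 2.3 km = -19.78°C, so T = -16.28°C.
T_parcel − T_env = -16.5 − (-16.28) = -0.22°C

-0.22°C (parcel cooler than environment)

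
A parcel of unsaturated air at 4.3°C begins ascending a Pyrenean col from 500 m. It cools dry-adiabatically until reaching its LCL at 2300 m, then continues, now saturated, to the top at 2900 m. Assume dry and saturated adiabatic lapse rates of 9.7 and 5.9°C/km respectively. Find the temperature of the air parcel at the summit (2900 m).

-16.7°C

Dry to 2300 m: -9.7 × 1.8 km = -17.46°C, so T = -13.16°C.
Saturated to 2900 m: -5.9 × 0.6 km = -3.54°C, so T = -16.7°C.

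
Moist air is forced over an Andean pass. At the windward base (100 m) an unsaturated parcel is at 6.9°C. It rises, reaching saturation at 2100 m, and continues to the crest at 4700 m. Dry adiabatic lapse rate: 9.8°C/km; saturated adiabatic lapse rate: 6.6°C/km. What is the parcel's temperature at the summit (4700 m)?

Dry to 2100 m: -9.8 × 2 km = -19.6°C, so T = -12.7°C.
Saturated to 4700 m: -6.6 × 2.6 km = -17.16°C, so T = -29.86°C.

-29.86°C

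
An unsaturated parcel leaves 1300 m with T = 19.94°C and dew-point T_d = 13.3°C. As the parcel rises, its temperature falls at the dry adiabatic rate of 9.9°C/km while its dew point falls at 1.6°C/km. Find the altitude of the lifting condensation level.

T and T_d converge at 9.9 − 1.6 = 8.3°C per km
Height above start = (19.94 − 13.3) / 8.3 = 0.8 km
LCL altitude = 1300 m + 800 m = 2100 m

2100 m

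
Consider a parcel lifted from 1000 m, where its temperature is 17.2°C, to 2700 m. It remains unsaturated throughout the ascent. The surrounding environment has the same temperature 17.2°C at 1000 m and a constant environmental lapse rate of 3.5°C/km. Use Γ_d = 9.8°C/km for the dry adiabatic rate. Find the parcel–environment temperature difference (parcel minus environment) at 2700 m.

-10.71°C (parcel cooler than environment)

Parcel:
  Dry to 2700 m: -9.8 × 1.7 km = -16.66°C, so T = 0.54°C.
Environment:
  Environment to 2700 m: -3.5 × 1.7 km = -5.95°C, so T = 11.25°C.
T_parcel − T_env = 0.54 − 11.25 = -10.71°C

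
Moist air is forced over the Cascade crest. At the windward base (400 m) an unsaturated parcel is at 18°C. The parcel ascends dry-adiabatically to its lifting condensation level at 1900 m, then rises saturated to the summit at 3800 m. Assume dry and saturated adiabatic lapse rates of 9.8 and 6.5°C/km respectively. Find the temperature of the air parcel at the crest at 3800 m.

400 → 1900 m (dry, 9.8°C/km): ΔT = -9.8 × 1.5 = -14.7°C → T = 3.3°C
1900 → 3800 m (saturated, 6.5°C/km): ΔT = -6.5 × 1.9 = -12.35°C → T = -9.05°C

-9.05°C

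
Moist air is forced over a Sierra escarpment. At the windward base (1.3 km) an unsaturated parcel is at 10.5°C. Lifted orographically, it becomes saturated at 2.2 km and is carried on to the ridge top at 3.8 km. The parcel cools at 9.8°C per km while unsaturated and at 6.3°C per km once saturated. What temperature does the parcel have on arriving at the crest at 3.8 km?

From 1300 m to 2200 m (dry): cools by 9.8 × 0.9 = 8.82°C, giving 1.68°C.
From 2200 m to 3800 m (saturated): cools by 6.3 × 1.6 = 10.08°C, giving -8.4°C.

-8.4°C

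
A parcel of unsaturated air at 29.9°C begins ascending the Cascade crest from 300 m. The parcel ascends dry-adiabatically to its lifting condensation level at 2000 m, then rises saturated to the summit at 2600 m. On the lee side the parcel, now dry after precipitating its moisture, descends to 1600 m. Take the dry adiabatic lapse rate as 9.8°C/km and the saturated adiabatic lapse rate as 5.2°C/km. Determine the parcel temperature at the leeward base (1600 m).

19.92°C

300–2000 m, dry: Δz = 1.7 km ⇒ ΔT = -16.66°C; T = 13.24°C
2000–2600 m, saturated: Δz = 0.6 km ⇒ ΔT = -3.12°C; T = 10.12°C
2600–1600 m, dry descent: Δz = 1 km ⇒ ΔT = +9.8°C; T = 19.92°C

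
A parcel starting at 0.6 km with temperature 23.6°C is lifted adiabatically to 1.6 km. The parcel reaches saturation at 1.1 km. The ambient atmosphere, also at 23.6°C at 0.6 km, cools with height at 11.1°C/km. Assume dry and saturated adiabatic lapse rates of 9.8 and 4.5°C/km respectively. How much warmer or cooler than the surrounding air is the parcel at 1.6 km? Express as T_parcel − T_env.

+3.95°C (parcel warmer than environment)

Parcel:
  600–1100 m, dry: Δz = 0.5 km ⇒ ΔT = -4.9°C; T = 18.7°C
  1100–1600 m, saturated: Δz = 0.5 km ⇒ ΔT = -2.25°C; T = 16.45°C
Environment:
  600–1600 m, environment: Δz = 1 km ⇒ ΔT = -11.1°C; T = 12.5°C
T_parcel − T_env = 16.45 − 12.5 = +3.95°C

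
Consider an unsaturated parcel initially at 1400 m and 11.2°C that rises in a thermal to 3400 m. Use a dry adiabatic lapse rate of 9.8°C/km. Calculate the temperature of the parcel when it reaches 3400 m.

From 1400 m to 3400 m (dry adiabatic): cools by 9.8 × 2 = 19.6°C, giving -8.4°C.

-8.4°C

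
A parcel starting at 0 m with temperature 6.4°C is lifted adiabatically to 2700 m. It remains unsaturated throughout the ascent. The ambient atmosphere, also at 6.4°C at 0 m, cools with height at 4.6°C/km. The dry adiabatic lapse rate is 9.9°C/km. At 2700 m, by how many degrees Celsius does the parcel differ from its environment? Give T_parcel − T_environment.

-14.31°C (parcel cooler than environment)

Parcel:
  From 0 m to 2700 m (dry): cools by 9.9 × 2.7 = 26.73°C, giving -20.33°C.
Environment:
  From 0 m to 2700 m (environment): cools by 4.6 × 2.7 = 12.42°C, giving -6.02°C.
T_parcel − T_env = -20.33 − (-6.02) = -14.31°C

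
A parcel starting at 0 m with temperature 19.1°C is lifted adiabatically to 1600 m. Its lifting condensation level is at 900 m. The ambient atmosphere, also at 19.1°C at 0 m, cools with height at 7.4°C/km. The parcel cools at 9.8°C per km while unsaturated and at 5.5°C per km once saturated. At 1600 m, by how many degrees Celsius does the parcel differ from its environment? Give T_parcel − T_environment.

Parcel:
  Dry to 900 m: -9.8 × 0.9 km = -8.82°C, so T = 10.28°C.
  Saturated to 1600 m: -5.5 × 0.7 km = -3.85°C, so T = 6.43°C.
Environment:
  Environment to 1600 m: -7.4 × 1.6 km = -11.84°C, so T = 7.26°C.
T_parcel − T_env = 6.43 − 7.26 = -0.83°C

-0.83°C (parcel cooler than environment)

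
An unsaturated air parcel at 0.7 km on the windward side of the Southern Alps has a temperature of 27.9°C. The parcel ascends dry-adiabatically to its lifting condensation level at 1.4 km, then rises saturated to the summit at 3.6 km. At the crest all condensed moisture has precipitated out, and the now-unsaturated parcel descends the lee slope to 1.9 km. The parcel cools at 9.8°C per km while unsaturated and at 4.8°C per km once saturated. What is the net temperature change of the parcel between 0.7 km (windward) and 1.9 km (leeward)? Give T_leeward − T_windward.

700 → 1400 m (dry, 9.8°C/km): ΔT = -9.8 × 0.7 = -6.86°C → T = 21.04°C
1400 → 3600 m (saturated, 4.8°C/km): ΔT = -4.8 × 2.2 = -10.56°C → T = 10.48°C
3600 → 1900 m (dry descent, 9.8°C/km): ΔT = +9.8 × 1.7 = +16.66°C → T = 27.14°C
Net change vs windward start: 27.14 − 27.9 = -0.76°C

-0.76°C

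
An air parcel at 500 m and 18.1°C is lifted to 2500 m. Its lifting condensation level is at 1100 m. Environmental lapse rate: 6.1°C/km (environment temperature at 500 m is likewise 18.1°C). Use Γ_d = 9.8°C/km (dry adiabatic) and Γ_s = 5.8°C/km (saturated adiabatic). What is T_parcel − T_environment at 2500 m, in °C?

-1.8°C (parcel cooler than environment)

Parcel:
  500–1100 m, dry: Δz = 0.6 km ⇒ ΔT = -5.88°C; T = 12.22°C
  1100–2500 m, saturated: Δz = 1.4 km ⇒ ΔT = -8.12°C; T = 4.1°C
Environment:
  500–2500 m, environment: Δz = 2 km ⇒ ΔT = -12.2°C; T = 5.9°C
T_parcel − T_env = 4.1 − 5.9 = -1.8°C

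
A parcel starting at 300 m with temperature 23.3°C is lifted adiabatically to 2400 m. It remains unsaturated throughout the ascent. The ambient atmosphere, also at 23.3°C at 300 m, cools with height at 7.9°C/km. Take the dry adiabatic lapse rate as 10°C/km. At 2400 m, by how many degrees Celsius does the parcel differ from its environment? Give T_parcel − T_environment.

Parcel:
  From 300 m to 2400 m (dry): cools by 10 × 2.1 = 21°C, giving 2.3°C.
Environment:
  From 300 m to 2400 m (environment): cools by 7.9 × 2.1 = 16.59°C, giving 6.71°C.
T_parcel − T_env = 2.3 − 6.71 = -4.41°C

-4.41°C (parcel cooler than environment)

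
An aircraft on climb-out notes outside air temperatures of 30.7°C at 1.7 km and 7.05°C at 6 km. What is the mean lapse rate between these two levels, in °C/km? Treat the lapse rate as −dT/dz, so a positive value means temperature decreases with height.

5.5°C/km

Γ = −ΔT/Δz = (30.7 − 7.05) / (6000 − 1700) m
  = 23.65°C / 4.3 km = 5.5°C/km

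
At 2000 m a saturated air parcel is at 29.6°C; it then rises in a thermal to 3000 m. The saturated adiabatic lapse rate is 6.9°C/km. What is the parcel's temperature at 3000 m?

22.7°C

2000–3000 m, saturated adiabatic: Δz = 1 km ⇒ ΔT = -6.9°C; T = 22.7°C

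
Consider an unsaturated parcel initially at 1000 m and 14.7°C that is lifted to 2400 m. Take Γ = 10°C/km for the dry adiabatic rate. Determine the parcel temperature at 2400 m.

0.7°C

1000 → 2400 m (dry adiabatic, 10°C/km): ΔT = -10 × 1.4 = -14°C → T = 0.7°C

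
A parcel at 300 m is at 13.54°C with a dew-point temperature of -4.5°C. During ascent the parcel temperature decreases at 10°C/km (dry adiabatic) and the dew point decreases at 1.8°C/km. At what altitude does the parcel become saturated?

T and T_d converge at 10 − 1.8 = 8.2°C per km
Height above start = (13.54 − (-4.5)) / 8.2 = 2.2 km
LCL altitude = 300 m + 2200 m = 2500 m

2500 m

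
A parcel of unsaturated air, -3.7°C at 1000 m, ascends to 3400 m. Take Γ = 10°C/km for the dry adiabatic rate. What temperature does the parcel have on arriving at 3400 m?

From 1000 m to 3400 m (dry adiabatic): cools by 10 × 2.4 = 24°C, giving -27.7°C.

-27.7°C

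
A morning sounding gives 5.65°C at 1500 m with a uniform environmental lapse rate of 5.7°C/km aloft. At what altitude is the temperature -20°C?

Height above start = (5.65 − (-20)) / 5.7 = 4.5 km
Altitude = 1500 m + 4500 m = 6000 m

6000 m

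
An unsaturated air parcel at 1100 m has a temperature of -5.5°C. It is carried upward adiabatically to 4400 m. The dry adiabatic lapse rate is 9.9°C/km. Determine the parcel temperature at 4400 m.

-38.17°C

1100 → 4400 m (dry adiabatic, 9.9°C/km): ΔT = -9.9 × 3.3 = -32.67°C → T = -38.17°C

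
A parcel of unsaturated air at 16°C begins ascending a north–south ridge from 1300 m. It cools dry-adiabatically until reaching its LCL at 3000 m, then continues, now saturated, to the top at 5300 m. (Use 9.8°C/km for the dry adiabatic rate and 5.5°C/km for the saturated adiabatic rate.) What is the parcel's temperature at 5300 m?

Dry to 3000 m: -9.8 × 1.7 km = -16.66°C, so T = -0.66°C.
Saturated to 5300 m: -5.5 × 2.3 km = -12.65°C, so T = -13.31°C.

-13.31°C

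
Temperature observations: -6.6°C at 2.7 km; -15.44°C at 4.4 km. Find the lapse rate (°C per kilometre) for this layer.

5.2°C/km

Γ = −ΔT/Δz = (-6.6 − (-15.44)) / (4400 − 2700) m
  = 8.84°C / 1.7 km = 5.2°C/km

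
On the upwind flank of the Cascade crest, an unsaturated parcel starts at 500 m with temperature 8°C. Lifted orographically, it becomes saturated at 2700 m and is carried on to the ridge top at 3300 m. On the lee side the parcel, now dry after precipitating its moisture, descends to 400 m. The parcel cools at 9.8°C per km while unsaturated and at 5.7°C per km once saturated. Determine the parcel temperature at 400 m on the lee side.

Dry to 2700 m: -9.8 × 2.2 km = -21.56°C, so T = -13.56°C.
Saturated to 3300 m: -5.7 × 0.6 km = -3.42°C, so T = -16.98°C.
Dry descent to 400 m: +9.8 × 2.9 km = +28.42°C, so T = 11.44°C.

11.44°C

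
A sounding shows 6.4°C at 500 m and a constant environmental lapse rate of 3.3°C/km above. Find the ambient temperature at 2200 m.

Environmental to 2200 m: -3.3 × 1.7 km = -5.61°C, so T = 0.79°C.

0.79°C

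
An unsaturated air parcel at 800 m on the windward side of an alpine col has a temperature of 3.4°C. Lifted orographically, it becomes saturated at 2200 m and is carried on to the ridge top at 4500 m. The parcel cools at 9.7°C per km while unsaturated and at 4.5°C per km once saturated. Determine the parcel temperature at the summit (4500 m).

-20.53°C

800–2200 m, dry: Δz = 1.4 km ⇒ ΔT = -13.58°C; T = -10.18°C
2200–4500 m, saturated: Δz = 2.3 km ⇒ ΔT = -10.35°C; T = -20.53°C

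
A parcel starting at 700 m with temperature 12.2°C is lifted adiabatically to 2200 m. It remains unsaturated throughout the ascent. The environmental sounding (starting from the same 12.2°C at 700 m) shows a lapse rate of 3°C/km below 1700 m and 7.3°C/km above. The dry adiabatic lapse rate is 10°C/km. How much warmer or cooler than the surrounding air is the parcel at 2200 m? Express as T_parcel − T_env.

-8.35°C (parcel cooler than environment)

Parcel:
  700–2200 m, dry: Δz = 1.5 km ⇒ ΔT = -15°C; T = -2.8°C
Environment:
  700–1700 m, environment, lower layer: Δz = 1 km ⇒ ΔT = -3°C; T = 9.2°C
  1700–2200 m, environment, upper layer: Δz = 0.5 km ⇒ ΔT = -3.65°C; T = 5.55°C
T_parcel − T_env = -2.8 − 5.55 = -8.35°C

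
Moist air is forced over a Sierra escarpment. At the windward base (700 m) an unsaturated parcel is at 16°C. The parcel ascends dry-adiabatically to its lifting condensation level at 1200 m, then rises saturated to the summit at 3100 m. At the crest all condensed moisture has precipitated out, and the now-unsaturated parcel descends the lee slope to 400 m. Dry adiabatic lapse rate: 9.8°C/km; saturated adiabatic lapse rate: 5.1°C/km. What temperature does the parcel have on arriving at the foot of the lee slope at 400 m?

Dry to 1200 m: -9.8 × 0.5 km = -4.9°C, so T = 11.1°C.
Saturated to 3100 m: -5.1 × 1.9 km = -9.69°C, so T = 1.41°C.
Dry descent to 400 m: +9.8 × 2.7 km = +26.46°C, so T = 27.87°C.

27.87°C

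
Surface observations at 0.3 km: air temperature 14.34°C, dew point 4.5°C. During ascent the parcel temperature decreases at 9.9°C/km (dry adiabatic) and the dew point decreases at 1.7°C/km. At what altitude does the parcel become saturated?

T and T_d converge at 9.9 − 1.7 = 8.2°C per km
Height above start = (14.34 − 4.5) / 8.2 = 1.2 km
LCL altitude = 300 m + 1200 m = 1500 m

1.5 km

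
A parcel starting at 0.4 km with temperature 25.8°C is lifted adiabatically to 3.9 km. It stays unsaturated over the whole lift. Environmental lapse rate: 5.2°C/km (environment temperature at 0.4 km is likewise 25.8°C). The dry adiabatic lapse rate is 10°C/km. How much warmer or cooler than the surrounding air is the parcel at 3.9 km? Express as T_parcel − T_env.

Parcel:
  400–3900 m, dry: Δz = 3.5 km ⇒ ΔT = -35°C; T = -9.2°C
Environment:
  400–3900 m, environment: Δz = 3.5 km ⇒ ΔT = -18.2°C; T = 7.6°C
T_parcel − T_env = -9.2 − 7.6 = -16.8°C

-16.8°C (parcel cooler than environment)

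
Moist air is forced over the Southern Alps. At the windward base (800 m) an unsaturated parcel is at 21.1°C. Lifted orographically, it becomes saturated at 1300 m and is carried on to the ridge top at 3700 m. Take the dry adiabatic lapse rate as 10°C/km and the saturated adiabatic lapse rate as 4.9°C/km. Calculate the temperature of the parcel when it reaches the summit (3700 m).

800–1300 m, dry: Δz = 0.5 km ⇒ ΔT = -5°C; T = 16.1°C
1300–3700 m, saturated: Δz = 2.4 km ⇒ ΔT = -11.76°C; T = 4.34°C

4.34°C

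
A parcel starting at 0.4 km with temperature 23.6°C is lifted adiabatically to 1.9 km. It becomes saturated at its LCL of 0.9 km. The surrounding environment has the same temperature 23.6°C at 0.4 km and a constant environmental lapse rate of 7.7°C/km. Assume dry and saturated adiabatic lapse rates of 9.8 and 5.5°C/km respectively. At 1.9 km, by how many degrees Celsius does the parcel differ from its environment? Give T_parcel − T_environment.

+1.15°C (parcel warmer than environment)

Parcel:
  From 400 m to 900 m (dry): cools by 9.8 × 0.5 = 4.9°C, giving 18.7°C.
  From 900 m to 1900 m (saturated): cools by 5.5 × 1 = 5.5°C, giving 13.2°C.
Environment:
  From 400 m to 1900 m (environment): cools by 7.7 × 1.5 = 11.55°C, giving 12.05°C.
T_parcel − T_env = 13.2 − 12.05 = +1.15°C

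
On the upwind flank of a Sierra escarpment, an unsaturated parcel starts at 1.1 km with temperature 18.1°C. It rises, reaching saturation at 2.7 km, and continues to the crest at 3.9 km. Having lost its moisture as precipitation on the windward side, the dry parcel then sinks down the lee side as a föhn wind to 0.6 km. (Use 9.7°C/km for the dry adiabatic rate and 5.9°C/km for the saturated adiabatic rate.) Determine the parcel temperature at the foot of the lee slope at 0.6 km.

1100–2700 m, dry: Δz = 1.6 km ⇒ ΔT = -15.52°C; T = 2.58°C
2700–3900 m, saturated: Δz = 1.2 km ⇒ ΔT = -7.08°C; T = -4.5°C
3900–600 m, dry descent: Δz = 3.3 km ⇒ ΔT = +32.01°C; T = 27.51°C

27.51°C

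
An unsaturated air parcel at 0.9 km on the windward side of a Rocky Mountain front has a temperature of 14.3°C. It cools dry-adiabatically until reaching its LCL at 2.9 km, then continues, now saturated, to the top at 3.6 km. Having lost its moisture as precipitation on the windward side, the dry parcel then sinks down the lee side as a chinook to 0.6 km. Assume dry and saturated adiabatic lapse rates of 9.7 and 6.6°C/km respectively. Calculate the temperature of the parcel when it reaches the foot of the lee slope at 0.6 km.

19.38°C

900 → 2900 m (dry, 9.7°C/km): ΔT = -9.7 × 2 = -19.4°C → T = -5.1°C
2900 → 3600 m (saturated, 6.6°C/km): ΔT = -6.6 × 0.7 = -4.62°C → T = -9.72°C
3600 → 600 m (dry descent, 9.7°C/km): ΔT = +9.7 × 3 = +29.1°C → T = 19.38°C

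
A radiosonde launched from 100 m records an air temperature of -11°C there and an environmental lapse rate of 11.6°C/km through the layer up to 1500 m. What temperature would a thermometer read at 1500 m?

-27.24°C

Environmental to 1500 m: -11.6 × 1.4 km = -16.24°C, so T = -27.24°C.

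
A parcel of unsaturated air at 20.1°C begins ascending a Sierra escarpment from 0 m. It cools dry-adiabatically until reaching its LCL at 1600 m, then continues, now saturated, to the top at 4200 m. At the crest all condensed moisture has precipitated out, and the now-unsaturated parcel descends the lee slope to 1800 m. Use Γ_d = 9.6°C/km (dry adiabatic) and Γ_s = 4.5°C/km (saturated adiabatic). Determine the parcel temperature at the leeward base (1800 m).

16.08°C

0 → 1600 m (dry, 9.6°C/km): ΔT = -9.6 × 1.6 = -15.36°C → T = 4.74°C
1600 → 4200 m (saturated, 4.5°C/km): ΔT = -4.5 × 2.6 = -11.7°C → T = -6.96°C
4200 → 1800 m (dry descent, 9.6°C/km): ΔT = +9.6 × 2.4 = +23.04°C → T = 16.08°C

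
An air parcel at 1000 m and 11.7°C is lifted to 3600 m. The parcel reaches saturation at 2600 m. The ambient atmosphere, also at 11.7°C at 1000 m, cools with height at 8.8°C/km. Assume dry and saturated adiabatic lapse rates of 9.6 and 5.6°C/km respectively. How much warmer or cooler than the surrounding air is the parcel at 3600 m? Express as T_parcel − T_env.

Parcel:
  1000 → 2600 m (dry, 9.6°C/km): ΔT = -9.6 × 1.6 = -15.36°C → T = -3.66°C
  2600 → 3600 m (saturated, 5.6°C/km): ΔT = -5.6 × 1 = -5.6°C → T = -9.26°C
Environment:
  1000 → 3600 m (environment, 8.8°C/km): ΔT = -8.8 × 2.6 = -22.88°C → T = -11.18°C
T_parcel − T_env = -9.26 − (-11.18) = +1.92°C

+1.92°C (parcel warmer than environment)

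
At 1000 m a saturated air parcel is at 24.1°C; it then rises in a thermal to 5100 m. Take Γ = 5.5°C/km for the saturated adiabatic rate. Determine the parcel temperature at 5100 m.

1000–5100 m, saturated adiabatic: Δz = 4.1 km ⇒ ΔT = -22.55°C; T = 1.55°C

1.55°C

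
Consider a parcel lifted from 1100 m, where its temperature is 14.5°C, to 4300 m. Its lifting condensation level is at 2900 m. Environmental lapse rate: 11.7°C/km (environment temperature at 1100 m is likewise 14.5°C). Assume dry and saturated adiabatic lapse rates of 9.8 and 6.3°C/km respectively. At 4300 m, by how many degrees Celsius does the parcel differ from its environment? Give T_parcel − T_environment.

Parcel:
  From 1100 m to 2900 m (dry): cools by 9.8 × 1.8 = 17.64°C, giving -3.14°C.
  From 2900 m to 4300 m (saturated): cools by 6.3 × 1.4 = 8.82°C, giving -11.96°C.
Environment:
  From 1100 m to 4300 m (environment): cools by 11.7 × 3.2 = 37.44°C, giving -22.94°C.
T_parcel − T_env = -11.96 − (-22.94) = +10.98°C

+10.98°C (parcel warmer than environment)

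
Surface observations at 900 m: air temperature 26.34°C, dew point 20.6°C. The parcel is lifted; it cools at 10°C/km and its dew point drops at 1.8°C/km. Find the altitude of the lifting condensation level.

T and T_d converge at 10 − 1.8 = 8.2°C per km
Height above start = (26.34 − 20.6) / 8.2 = 0.7 km
LCL altitude = 900 m + 700 m = 1600 m

1600 m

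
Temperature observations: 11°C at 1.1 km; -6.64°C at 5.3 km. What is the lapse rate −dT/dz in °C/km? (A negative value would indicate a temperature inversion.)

Γ = −ΔT/Δz = (11 − (-6.64)) / (5300 − 1100) m
  = 17.64°C / 4.2 km = 4.2°C/km

4.2°C/km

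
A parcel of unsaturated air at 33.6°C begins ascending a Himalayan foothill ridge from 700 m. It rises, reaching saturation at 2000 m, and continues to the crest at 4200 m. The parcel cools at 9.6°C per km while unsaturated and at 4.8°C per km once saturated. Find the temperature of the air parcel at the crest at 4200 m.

10.56°C

From 700 m to 2000 m (dry): cools by 9.6 × 1.3 = 12.48°C, giving 21.12°C.
From 2000 m to 4200 m (saturated): cools by 4.8 × 2.2 = 10.56°C, giving 10.56°C.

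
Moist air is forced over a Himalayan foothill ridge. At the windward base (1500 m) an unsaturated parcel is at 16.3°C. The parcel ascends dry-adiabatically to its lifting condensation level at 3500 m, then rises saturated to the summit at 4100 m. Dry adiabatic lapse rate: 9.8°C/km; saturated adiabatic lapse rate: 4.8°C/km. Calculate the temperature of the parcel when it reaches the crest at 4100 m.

-6.18°C

Dry to 3500 m: -9.8 × 2 km = -19.6°C, so T = -3.3°C.
Saturated to 4100 m: -4.8 × 0.6 km = -2.88°C, so T = -6.18°C.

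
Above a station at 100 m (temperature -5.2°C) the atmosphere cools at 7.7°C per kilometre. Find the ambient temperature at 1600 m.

-16.75°C

100 → 1600 m (environmental, 7.7°C/km): ΔT = -7.7 × 1.5 = -11.55°C → T = -16.75°C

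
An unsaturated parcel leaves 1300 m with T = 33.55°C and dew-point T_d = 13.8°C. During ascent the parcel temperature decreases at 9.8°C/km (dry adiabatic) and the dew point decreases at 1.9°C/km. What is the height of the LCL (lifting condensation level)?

3800 m

T and T_d converge at 9.8 − 1.9 = 7.9°C per km
Height above start = (33.55 − 13.8) / 7.9 = 2.5 km
LCL altitude = 1300 m + 2500 m = 3800 m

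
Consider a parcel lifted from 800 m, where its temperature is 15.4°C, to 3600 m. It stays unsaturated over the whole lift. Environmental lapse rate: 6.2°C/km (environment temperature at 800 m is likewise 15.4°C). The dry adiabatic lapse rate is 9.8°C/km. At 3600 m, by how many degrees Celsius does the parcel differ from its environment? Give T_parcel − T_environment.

-10.08°C (parcel cooler than environment)

Parcel:
  800 → 3600 m (dry, 9.8°C/km): ΔT = -9.8 × 2.8 = -27.44°C → T = -12.04°C
Environment:
  800 → 3600 m (environment, 6.2°C/km): ΔT = -6.2 × 2.8 = -17.36°C → T = -1.96°C
T_parcel − T_env = -12.04 − (-1.96) = -10.08°C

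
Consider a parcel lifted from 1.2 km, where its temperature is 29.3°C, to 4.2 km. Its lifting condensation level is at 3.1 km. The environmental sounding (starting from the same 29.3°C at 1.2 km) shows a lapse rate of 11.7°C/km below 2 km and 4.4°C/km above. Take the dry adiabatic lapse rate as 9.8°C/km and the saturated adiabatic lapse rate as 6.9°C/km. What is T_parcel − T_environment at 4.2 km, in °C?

-7.17°C (parcel cooler than environment)

Parcel:
  1200–3100 m, dry: Δz = 1.9 km ⇒ ΔT = -18.62°C; T = 10.68°C
  3100–4200 m, saturated: Δz = 1.1 km ⇒ ΔT = -7.59°C; T = 3.09°C
Environment:
  1200–2000 m, environment, lower layer: Δz = 0.8 km ⇒ ΔT = -9.36°C; T = 19.94°C
  2000–4200 m, environment, upper layer: Δz = 2.2 km ⇒ ΔT = -9.68°C; T = 10.26°C
T_parcel − T_env = 3.09 − 10.26 = -7.17°C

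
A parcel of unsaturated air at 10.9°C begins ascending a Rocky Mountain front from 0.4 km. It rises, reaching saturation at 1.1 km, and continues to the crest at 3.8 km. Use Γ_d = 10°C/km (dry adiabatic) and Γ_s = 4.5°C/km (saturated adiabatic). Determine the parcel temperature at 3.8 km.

400 → 1100 m (dry, 10°C/km): ΔT = -10 × 0.7 = -7°C → T = 3.9°C
1100 → 3800 m (saturated, 4.5°C/km): ΔT = -4.5 × 2.7 = -12.15°C → T = -8.25°C

-8.25°C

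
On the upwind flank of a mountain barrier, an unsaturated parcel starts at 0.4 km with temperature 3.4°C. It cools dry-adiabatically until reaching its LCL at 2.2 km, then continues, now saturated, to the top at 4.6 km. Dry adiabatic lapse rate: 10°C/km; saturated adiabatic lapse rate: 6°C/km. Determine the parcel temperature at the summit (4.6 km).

Dry to 2200 m: -10 × 1.8 km = -18°C, so T = -14.6°C.
Saturated to 4600 m: -6 × 2.4 km = -14.4°C, so T = -29°C.

-29°C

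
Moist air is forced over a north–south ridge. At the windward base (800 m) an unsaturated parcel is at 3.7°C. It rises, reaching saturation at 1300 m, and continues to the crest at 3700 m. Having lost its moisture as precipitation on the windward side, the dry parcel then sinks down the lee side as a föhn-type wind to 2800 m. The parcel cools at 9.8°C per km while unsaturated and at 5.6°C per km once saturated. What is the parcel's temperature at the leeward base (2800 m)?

800 → 1300 m (dry, 9.8°C/km): ΔT = -9.8 × 0.5 = -4.9°C → T = -1.2°C
1300 → 3700 m (saturated, 5.6°C/km): ΔT = -5.6 × 2.4 = -13.44°C → T = -14.64°C
3700 → 2800 m (dry descent, 9.8°C/km): ΔT = +9.8 × 0.9 = +8.82°C → T = -5.82°C

-5.82°C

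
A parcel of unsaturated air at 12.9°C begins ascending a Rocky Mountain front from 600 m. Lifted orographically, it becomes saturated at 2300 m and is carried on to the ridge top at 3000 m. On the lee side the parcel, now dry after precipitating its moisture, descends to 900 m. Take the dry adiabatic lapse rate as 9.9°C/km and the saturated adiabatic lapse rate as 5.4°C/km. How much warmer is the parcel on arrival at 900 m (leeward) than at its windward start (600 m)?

+0.18°C

600–2300 m, dry: Δz = 1.7 km ⇒ ΔT = -16.83°C; T = -3.93°C
2300–3000 m, saturated: Δz = 0.7 km ⇒ ΔT = -3.78°C; T = -7.71°C
3000–900 m, dry descent: Δz = 2.1 km ⇒ ΔT = +20.79°C; T = 13.08°C
Net change vs windward start: 13.08 − 12.9 = +0.18°C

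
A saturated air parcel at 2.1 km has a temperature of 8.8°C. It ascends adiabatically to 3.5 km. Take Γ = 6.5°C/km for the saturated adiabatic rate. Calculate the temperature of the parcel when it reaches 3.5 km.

From 2100 m to 3500 m (saturated adiabatic): cools by 6.5 × 1.4 = 9.1°C, giving -0.3°C.

-0.3°C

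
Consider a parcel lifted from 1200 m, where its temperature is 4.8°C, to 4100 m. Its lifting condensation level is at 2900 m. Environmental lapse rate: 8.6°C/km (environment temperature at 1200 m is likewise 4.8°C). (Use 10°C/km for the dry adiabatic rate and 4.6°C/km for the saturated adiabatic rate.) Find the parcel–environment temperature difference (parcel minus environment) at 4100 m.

+2.42°C (parcel warmer than environment)

Parcel:
  From 1200 m to 2900 m (dry): cools by 10 × 1.7 = 17°C, giving -12.2°C.
  From 2900 m to 4100 m (saturated): cools by 4.6 × 1.2 = 5.52°C, giving -17.72°C.
Environment:
  From 1200 m to 4100 m (environment): cools by 8.6 × 2.9 = 24.94°C, giving -20.14°C.
T_parcel − T_env = -17.72 − (-20.14) = +2.42°C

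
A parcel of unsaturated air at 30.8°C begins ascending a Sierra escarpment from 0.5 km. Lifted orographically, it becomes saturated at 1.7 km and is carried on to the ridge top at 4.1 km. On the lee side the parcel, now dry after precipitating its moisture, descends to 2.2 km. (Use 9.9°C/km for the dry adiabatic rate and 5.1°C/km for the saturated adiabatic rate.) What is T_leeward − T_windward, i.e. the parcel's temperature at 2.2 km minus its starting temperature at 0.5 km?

Dry to 1700 m: -9.9 × 1.2 km = -11.88°C, so T = 18.92°C.
Saturated to 4100 m: -5.1 × 2.4 km = -12.24°C, so T = 6.68°C.
Dry descent to 2200 m: +9.9 × 1.9 km = +18.81°C, so T = 25.49°C.
Net change vs windward start: 25.49 − 30.8 = -5.31°C

-5.31°C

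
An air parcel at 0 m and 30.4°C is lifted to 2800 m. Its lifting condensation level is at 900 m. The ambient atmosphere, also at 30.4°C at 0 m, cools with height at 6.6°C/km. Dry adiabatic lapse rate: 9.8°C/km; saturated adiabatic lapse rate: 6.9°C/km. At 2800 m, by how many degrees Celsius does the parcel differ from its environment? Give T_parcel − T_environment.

-3.45°C (parcel cooler than environment)

Parcel:
  0–900 m, dry: Δz = 0.9 km ⇒ ΔT = -8.82°C; T = 21.58°C
  900–2800 m, saturated: Δz = 1.9 km ⇒ ΔT = -13.11°C; T = 8.47°C
Environment:
  0–2800 m, environment: Δz = 2.8 km ⇒ ΔT = -18.48°C; T = 11.92°C
T_parcel − T_env = 8.47 − 11.92 = -3.45°C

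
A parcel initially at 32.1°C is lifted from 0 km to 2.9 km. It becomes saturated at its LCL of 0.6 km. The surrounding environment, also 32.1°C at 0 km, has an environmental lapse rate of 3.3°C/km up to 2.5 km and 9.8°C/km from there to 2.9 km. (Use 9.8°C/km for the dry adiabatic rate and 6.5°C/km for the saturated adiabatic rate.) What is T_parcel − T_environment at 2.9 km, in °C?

Parcel:
  Dry to 600 m: -9.8 × 0.6 km = -5.88°C, so T = 26.22°C.
  Saturated to 2900 m: -6.5 × 2.3 km = -14.95°C, so T = 11.27°C.
Environment:
  Environment, lower layer to 2500 m: -3.3 × 2.5 km = -8.25°C, so T = 23.85°C.
  Environment, upper layer to 2900 m: -9.8 × 0.4 km = -3.92°C, so T = 19.93°C.
T_parcel − T_env = 11.27 − 19.93 = -8.66°C

-8.66°C (parcel cooler than environment)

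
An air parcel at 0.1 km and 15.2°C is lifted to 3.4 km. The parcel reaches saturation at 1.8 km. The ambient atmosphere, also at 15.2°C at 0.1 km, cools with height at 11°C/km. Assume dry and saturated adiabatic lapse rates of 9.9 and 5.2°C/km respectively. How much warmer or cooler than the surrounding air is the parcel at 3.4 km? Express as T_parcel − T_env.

Parcel:
  Dry to 1800 m: -9.9 × 1.7 km = -16.83°C, so T = -1.63°C.
  Saturated to 3400 m: -5.2 × 1.6 km = -8.32°C, so T = -9.95°C.
Environment:
  Environment to 3400 m: -11 × 3.3 km = -36.3°C, so T = -21.1°C.
T_parcel − T_env = -9.95 − (-21.1) = +11.15°C

+11.15°C (parcel warmer than environment)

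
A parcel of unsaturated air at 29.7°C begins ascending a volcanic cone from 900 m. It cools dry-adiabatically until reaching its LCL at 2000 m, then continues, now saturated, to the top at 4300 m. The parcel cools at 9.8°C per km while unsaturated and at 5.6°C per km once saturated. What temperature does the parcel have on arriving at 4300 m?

6.04°C

Dry to 2000 m: -9.8 × 1.1 km = -10.78°C, so T = 18.92°C.
Saturated to 4300 m: -5.6 × 2.3 km = -12.88°C, so T = 6.04°C.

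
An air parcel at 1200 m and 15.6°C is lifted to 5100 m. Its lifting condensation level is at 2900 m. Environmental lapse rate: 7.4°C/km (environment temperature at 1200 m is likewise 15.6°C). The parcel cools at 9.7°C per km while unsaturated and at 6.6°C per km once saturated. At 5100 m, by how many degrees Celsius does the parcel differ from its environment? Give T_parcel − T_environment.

-2.15°C (parcel cooler than environment)

Parcel:
  From 1200 m to 2900 m (dry): cools by 9.7 × 1.7 = 16.49°C, giving -0.89°C.
  From 2900 m to 5100 m (saturated): cools by 6.6 × 2.2 = 14.52°C, giving -15.41°C.
Environment:
  From 1200 m to 5100 m (environment): cools by 7.4 × 3.9 = 28.86°C, giving -13.26°C.
T_parcel − T_env = -15.41 − (-13.26) = -2.15°C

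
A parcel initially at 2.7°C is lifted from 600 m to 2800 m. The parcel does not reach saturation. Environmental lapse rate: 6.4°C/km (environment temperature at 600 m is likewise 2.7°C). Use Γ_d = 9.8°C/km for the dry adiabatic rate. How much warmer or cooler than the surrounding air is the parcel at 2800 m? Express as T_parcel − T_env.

Parcel:
  From 600 m to 2800 m (dry): cools by 9.8 × 2.2 = 21.56°C, giving -18.86°C.
Environment:
  From 600 m to 2800 m (environment): cools by 6.4 × 2.2 = 14.08°C, giving -11.38°C.
T_parcel − T_env = -18.86 − (-11.38) = -7.48°C

-7.48°C (parcel cooler than environment)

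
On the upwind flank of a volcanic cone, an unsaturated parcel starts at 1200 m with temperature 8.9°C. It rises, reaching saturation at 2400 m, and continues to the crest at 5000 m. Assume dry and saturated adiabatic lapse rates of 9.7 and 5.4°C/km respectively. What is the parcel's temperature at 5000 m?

-16.78°C

From 1200 m to 2400 m (dry): cools by 9.7 × 1.2 = 11.64°C, giving -2.74°C.
From 2400 m to 5000 m (saturated): cools by 5.4 × 2.6 = 14.04°C, giving -16.78°C.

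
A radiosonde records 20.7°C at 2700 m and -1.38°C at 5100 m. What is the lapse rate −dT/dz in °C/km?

Γ = −ΔT/Δz = (20.7 − (-1.38)) / (5100 − 2700) m
  = 22.08°C / 2.4 km = 9.2°C/km

9.2°C/km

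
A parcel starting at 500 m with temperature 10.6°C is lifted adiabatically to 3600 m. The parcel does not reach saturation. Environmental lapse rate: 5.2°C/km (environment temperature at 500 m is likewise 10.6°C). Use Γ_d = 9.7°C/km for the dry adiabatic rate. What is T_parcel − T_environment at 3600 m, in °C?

-13.95°C (parcel cooler than environment)

Parcel:
  500–3600 m, dry: Δz = 3.1 km ⇒ ΔT = -30.07°C; T = -19.47°C
Environment:
  500–3600 m, environment: Δz = 3.1 km ⇒ ΔT = -16.12°C; T = -5.52°C
T_parcel − T_env = -19.47 − (-5.52) = -13.95°C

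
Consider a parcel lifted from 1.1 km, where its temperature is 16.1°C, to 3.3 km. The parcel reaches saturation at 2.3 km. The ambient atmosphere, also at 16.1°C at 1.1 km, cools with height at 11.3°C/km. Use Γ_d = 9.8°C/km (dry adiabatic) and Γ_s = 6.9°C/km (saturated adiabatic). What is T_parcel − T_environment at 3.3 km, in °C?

+6.2°C (parcel warmer than environment)

Parcel:
  Dry to 2300 m: -9.8 × 1.2 km = -11.76°C, so T = 4.34°C.
  Saturated to 3300 m: -6.9 × 1 km = -6.9°C, so T = -2.56°C.
Environment:
  Environment to 3300 m: -11.3 × 2.2 km = -24.86°C, so T = -8.76°C.
T_parcel − T_env = -2.56 − (-8.76) = +6.2°C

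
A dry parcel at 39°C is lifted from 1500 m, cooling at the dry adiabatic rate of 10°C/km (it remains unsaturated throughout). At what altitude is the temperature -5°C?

Height above start = (39 − (-5)) / 10 = 4.4 km
Altitude = 1500 m + 4400 m = 5900 m

5900 m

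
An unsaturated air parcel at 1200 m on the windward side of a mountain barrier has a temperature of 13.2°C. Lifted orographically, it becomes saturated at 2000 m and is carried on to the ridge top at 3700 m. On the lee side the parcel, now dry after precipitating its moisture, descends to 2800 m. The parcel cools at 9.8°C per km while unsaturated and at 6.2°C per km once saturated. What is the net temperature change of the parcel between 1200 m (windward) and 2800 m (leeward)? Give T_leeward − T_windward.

Dry to 2000 m: -9.8 × 0.8 km = -7.84°C, so T = 5.36°C.
Saturated to 3700 m: -6.2 × 1.7 km = -10.54°C, so T = -5.18°C.
Dry descent to 2800 m: +9.8 × 0.9 km = +8.82°C, so T = 3.64°C.
Net change vs windward start: 3.64 − 13.2 = -9.56°C

-9.56°C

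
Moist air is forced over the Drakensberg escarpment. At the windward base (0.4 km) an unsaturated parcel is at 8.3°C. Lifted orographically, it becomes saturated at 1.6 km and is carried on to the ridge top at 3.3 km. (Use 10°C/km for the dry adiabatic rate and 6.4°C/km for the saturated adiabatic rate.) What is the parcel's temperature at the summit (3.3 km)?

Dry to 1600 m: -10 × 1.2 km = -12°C, so T = -3.7°C.
Saturated to 3300 m: -6.4 × 1.7 km = -10.88°C, so T = -14.58°C.

-14.58°C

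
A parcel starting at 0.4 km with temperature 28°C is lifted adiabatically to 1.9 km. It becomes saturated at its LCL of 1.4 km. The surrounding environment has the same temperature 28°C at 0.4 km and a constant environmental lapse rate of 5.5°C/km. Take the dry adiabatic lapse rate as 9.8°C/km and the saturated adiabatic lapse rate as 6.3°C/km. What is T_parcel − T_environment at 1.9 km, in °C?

-4.7°C (parcel cooler than environment)

Parcel:
  400–1400 m, dry: Δz = 1 km ⇒ ΔT = -9.8°C; T = 18.2°C
  1400–1900 m, saturated: Δz = 0.5 km ⇒ ΔT = -3.15°C; T = 15.05°C
Environment:
  400–1900 m, environment: Δz = 1.5 km ⇒ ΔT = -8.25°C; T = 19.75°C
T_parcel − T_env = 15.05 − 19.75 = -4.7°C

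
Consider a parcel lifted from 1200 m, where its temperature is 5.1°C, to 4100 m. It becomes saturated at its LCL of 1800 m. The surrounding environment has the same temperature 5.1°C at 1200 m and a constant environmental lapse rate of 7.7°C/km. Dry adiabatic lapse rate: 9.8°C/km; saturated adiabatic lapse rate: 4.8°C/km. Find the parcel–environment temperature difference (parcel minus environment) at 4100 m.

+5.41°C (parcel warmer than environment)

Parcel:
  From 1200 m to 1800 m (dry): cools by 9.8 × 0.6 = 5.88°C, giving -0.78°C.
  From 1800 m to 4100 m (saturated): cools by 4.8 × 2.3 = 11.04°C, giving -11.82°C.
Environment:
  From 1200 m to 4100 m (environment): cools by 7.7 × 2.9 = 22.33°C, giving -17.23°C.
T_parcel − T_env = -11.82 − (-17.23) = +5.41°C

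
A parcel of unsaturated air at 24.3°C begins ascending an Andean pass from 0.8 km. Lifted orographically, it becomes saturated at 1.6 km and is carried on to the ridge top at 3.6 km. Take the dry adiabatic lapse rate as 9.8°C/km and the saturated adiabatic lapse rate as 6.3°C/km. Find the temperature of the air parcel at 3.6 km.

3.86°C

From 800 m to 1600 m (dry): cools by 9.8 × 0.8 = 7.84°C, giving 16.46°C.
From 1600 m to 3600 m (saturated): cools by 6.3 × 2 = 12.6°C, giving 3.86°C.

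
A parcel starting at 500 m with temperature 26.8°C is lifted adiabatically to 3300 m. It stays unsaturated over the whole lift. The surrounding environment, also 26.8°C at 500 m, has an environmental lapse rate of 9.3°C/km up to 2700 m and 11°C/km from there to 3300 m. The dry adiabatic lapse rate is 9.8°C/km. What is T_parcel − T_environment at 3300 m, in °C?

Parcel:
  From 500 m to 3300 m (dry): cools by 9.8 × 2.8 = 27.44°C, giving -0.64°C.
Environment:
  From 500 m to 2700 m (environment, lower layer): cools by 9.3 × 2.2 = 20.46°C, giving 6.34°C.
  From 2700 m to 3300 m (environment, upper layer): cools by 11 × 0.6 = 6.6°C, giving -0.26°C.
T_parcel − T_env = -0.64 − (-0.26) = -0.38°C

-0.38°C (parcel cooler than environment)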